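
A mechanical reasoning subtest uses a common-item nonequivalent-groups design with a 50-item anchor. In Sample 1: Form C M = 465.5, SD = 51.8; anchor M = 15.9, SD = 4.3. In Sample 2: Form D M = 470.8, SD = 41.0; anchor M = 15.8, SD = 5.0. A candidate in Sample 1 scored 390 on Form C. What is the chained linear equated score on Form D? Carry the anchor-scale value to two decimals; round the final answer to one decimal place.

Form C → anchor (Sample 1): v = (4.3/51.8)(390 − 465.5) + 15.9 = 9.63
anchor → Form D (Sample 2): y = (41.0/5.0)(9.63 − 15.8) + 470.8 = 420.2

420.2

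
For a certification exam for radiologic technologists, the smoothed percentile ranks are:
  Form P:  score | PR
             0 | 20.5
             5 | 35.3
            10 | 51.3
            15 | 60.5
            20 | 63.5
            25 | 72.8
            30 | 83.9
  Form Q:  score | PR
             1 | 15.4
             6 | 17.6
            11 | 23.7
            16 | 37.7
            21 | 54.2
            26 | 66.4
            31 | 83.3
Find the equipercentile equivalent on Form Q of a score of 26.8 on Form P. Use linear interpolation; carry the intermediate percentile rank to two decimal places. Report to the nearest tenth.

29.1

PR of 26.8 on Form P: 72.8 + (26.8 − 25)/(30 − 25) × (83.9 − 72.8) = 76.80
On Form Q, PR 76.80 falls between score 26 (PR 66.4) and 31 (PR 83.3).
Interpolate: 26 + (76.80 − 66.4)/(83.3 − 66.4) × (31 − 26) = 29.1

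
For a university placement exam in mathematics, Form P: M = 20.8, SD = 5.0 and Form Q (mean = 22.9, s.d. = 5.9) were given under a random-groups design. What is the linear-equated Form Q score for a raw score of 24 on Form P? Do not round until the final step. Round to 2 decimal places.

26.68

Linear equating: y = (SD_Y/SD_X)(x − M_X) + M_Y
y = (5.9/5.0)(24 − 20.8) + 22.9
y = 1.180000 × 3.2 + 22.9 = 3.7760 + 22.9 = 26.68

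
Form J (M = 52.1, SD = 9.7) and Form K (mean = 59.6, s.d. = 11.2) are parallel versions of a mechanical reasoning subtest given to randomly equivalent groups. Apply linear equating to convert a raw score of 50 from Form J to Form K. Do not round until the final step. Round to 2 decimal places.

Linear equating: y = (SD_Y/SD_X)(x − M_X) + M_Y
y = (11.2/9.7)(50 − 52.1) + 59.6
y = 1.154639 × -2.1 + 59.6 = -2.4247 + 59.6 = 57.18

57.18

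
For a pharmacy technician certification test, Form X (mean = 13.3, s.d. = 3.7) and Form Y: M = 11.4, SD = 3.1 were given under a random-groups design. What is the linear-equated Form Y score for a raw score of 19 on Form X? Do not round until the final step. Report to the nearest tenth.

16.2

Linear equating: y = (SD_Y/SD_X)(x − M_X) + M_Y
y = (3.1/3.7)(19 − 13.3) + 11.4
y = 0.837838 × 5.7 + 11.4 = 4.7757 + 11.4 = 16.2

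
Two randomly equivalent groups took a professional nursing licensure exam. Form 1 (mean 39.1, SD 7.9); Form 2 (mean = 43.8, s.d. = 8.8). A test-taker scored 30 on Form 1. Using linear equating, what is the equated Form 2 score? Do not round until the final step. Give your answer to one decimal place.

Linear equating: y = (SD_Y/SD_X)(x − M_X) + M_Y
y = (8.8/7.9)(30 − 39.1) + 43.8
y = 1.113924 × -9.1 + 43.8 = -10.1367 + 43.8 = 33.7

33.7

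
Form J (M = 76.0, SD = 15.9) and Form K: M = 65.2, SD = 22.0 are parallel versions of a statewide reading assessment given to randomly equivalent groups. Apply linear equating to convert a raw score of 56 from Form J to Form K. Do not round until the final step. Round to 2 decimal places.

37.53

Linear equating: y = (SD_Y/SD_X)(x − M_X) + M_Y
y = (22.0/15.9)(56 − 76.0) + 65.2
y = 1.383648 × -20.0 + 65.2 = -27.6730 + 65.2 = 37.53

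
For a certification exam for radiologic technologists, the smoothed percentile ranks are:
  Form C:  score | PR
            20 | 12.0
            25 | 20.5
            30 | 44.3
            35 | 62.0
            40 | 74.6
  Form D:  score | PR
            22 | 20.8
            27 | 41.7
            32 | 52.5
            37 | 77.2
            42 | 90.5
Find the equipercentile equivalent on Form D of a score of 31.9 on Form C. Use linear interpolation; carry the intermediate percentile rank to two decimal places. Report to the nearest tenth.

PR of 31.9 on Form C: 44.3 + (31.9 − 30)/(35 − 30) × (62.0 − 44.3) = 51.03
On Form D, PR 51.03 falls between score 27 (PR 41.7) and 32 (PR 52.5).
Interpolate: 27 + (51.03 − 41.7)/(52.5 − 41.7) × (32 − 27) = 31.3

31.3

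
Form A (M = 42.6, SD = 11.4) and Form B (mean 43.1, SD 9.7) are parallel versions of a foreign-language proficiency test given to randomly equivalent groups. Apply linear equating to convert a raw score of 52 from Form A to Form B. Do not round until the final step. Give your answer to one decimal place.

Linear equating: y = (SD_Y/SD_X)(x − M_X) + M_Y
y = (9.7/11.4)(52 − 42.6) + 43.1
y = 0.850877 × 9.4 + 43.1 = 7.9982 + 43.1 = 51.1

51.1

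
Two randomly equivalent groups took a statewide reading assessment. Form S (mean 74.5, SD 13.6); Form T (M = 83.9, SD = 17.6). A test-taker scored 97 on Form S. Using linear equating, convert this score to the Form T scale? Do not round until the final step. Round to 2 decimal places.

113.02

Linear equating: y = (SD_Y/SD_X)(x − M_X) + M_Y
y = (17.6/13.6)(97 − 74.5) + 83.9
y = 1.294118 × 22.5 + 83.9 = 29.1176 + 83.9 = 113.02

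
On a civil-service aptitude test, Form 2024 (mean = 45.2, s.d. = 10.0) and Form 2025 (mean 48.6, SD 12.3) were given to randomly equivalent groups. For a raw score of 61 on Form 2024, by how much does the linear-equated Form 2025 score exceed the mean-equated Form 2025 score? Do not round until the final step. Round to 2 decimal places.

Mean-equated: 61 + (48.6 − 45.2) = 64.40
Linear-equated: (12.3/10.0)(61 − 45.2) + 48.6 = 68.034
Difference = 68.034 − 64.40 = 3.63

3.63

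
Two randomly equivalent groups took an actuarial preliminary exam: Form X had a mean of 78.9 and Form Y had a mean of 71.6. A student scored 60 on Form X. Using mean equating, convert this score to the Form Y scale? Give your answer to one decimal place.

52.7

Mean equating: y = x + (M_Y − M_X) = 60 + (71.6 − 78.9) = 52.7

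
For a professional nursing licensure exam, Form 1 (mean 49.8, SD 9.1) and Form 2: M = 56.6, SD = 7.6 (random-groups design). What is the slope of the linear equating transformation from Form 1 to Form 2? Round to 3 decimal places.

0.835

A = SD_Y / SD_X = 7.6 / 9.1 = 0.835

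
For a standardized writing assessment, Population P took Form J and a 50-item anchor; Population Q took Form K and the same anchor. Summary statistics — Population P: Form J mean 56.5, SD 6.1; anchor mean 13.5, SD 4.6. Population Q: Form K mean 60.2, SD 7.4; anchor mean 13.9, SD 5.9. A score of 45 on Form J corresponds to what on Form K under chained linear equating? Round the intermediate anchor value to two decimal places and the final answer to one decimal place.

Form J → anchor (Population P): v = (4.6/6.1)(45 − 56.5) + 13.5 = 4.83
anchor → Form K (Population Q): y = (7.4/5.9)(4.83 − 13.9) + 60.2 = 48.8

48.8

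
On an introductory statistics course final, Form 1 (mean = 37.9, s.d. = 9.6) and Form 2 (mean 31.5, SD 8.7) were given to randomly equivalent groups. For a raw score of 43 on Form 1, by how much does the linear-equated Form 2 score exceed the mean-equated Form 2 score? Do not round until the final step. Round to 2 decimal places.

Mean-equated: 43 + (31.5 − 37.9) = 36.60
Linear-equated: (8.7/9.6)(43 − 37.9) + 31.5 = 36.122
Difference = 36.122 − 36.60 = -0.48

-0.48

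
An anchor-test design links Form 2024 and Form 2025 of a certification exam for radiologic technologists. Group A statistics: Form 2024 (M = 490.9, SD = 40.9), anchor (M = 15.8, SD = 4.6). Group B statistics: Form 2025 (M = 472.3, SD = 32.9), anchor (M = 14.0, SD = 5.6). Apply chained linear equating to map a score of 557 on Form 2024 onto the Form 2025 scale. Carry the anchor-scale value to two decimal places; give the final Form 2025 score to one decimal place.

Form 2024 → anchor (Group A): v = (4.6/40.9)(557 − 490.9) + 15.8 = 23.23
anchor → Form 2025 (Group B): y = (32.9/5.6)(23.23 − 14.0) + 472.3 = 526.5

526.5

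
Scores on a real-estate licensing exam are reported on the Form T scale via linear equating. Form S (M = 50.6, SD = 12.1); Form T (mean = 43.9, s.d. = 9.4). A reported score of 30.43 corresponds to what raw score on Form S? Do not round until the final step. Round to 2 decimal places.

33.26

Invert y = (SD_Y/SD_X)(x − M_X) + M_Y:
x = (SD_X/SD_Y)(y − M_Y) + M_X = (12.1/9.4)(30.43 − 43.9) + 50.6
x = 1.287234 × -13.470 + 50.6 = 33.26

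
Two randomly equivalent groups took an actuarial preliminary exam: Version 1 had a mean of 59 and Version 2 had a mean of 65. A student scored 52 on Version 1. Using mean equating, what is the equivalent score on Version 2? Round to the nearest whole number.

Mean equating: y = x + (M_Y − M_X) = 52 + (65 − 59) = 58

58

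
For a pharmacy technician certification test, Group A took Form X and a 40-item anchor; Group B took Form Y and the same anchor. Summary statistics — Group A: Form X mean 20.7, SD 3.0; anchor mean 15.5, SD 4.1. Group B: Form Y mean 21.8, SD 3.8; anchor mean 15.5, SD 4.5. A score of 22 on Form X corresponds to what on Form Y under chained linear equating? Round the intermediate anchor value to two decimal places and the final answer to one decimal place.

Form X → anchor (Group A): v = (4.1/3.0)(22 − 20.7) + 15.5 = 17.28
anchor → Form Y (Group B): y = (3.8/4.5)(17.28 − 15.5) + 21.8 = 23.3

23.3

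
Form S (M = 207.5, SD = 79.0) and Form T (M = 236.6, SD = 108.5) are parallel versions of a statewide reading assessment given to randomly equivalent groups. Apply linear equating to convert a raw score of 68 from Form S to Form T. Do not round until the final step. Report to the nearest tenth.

45.0

Linear equating: y = (SD_Y/SD_X)(x − M_X) + M_Y
y = (108.5/79.0)(68 − 207.5) + 236.6
y = 1.373418 × -139.5 + 236.6 = -191.5918 + 236.6 = 45.0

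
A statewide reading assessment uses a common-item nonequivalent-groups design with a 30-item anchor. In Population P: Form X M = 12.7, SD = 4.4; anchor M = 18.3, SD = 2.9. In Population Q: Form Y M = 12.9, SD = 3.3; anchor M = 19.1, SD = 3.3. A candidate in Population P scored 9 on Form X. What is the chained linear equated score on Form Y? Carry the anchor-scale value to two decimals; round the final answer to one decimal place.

Form X → anchor (Population P): v = (2.9/4.4)(9 − 12.7) + 18.3 = 15.86
anchor → Form Y (Population Q): y = (3.3/3.3)(15.86 − 19.1) + 12.9 = 9.7

9.7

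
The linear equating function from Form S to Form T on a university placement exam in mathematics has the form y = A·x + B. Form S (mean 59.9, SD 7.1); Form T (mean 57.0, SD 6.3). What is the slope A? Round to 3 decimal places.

A = SD_Y / SD_X = 6.3 / 7.1 = 0.887

0.887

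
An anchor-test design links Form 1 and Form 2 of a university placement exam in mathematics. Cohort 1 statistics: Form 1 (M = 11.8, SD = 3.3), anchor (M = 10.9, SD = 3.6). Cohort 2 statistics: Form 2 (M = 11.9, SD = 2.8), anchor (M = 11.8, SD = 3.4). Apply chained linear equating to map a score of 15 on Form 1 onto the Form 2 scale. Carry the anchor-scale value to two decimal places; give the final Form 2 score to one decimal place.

14.0

Form 1 → anchor (Cohort 1): v = (3.6/3.3)(15 − 11.8) + 10.9 = 14.39
anchor → Form 2 (Cohort 2): y = (2.8/3.4)(14.39 − 11.8) + 11.9 = 14.0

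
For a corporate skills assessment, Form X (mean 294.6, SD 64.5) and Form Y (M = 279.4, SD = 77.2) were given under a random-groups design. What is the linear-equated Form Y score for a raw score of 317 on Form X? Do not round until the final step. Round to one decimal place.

Linear equating: y = (SD_Y/SD_X)(x − M_X) + M_Y
y = (77.2/64.5)(317 − 294.6) + 279.4
y = 1.196899 × 22.4 + 279.4 = 26.8105 + 279.4 = 306.2

306.2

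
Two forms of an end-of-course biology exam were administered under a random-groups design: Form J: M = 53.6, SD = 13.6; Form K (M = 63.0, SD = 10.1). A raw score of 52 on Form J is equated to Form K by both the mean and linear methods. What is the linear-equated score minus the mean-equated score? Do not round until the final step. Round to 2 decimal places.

0.41

Mean-equated: 52 + (63.0 − 53.6) = 61.40
Linear-equated: (10.1/13.6)(52 − 53.6) + 63.0 = 61.812
Difference = 61.812 − 61.40 = 0.41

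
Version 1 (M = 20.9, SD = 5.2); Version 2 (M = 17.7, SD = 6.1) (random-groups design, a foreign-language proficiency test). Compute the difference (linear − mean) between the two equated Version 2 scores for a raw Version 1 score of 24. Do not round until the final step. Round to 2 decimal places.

Mean-equated: 24 + (17.7 − 20.9) = 20.80
Linear-equated: (6.1/5.2)(24 − 20.9) + 17.7 = 21.337
Difference = 21.337 − 20.80 = 0.54

0.54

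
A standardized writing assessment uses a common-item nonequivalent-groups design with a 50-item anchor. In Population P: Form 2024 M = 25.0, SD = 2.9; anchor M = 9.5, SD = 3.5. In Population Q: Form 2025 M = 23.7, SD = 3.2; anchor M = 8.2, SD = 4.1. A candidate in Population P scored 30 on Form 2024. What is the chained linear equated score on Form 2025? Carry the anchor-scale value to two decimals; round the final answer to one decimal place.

Form 2024 → anchor (Population P): v = (3.5/2.9)(30 − 25.0) + 9.5 = 15.53
anchor → Form 2025 (Population Q): y = (3.2/4.1)(15.53 − 8.2) + 23.7 = 29.4

29.4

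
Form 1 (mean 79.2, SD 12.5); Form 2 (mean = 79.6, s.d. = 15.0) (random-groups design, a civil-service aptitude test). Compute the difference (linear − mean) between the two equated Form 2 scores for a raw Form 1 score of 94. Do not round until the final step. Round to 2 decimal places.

2.96

Mean-equated: 94 + (79.6 − 79.2) = 94.40
Linear-equated: (15.0/12.5)(94 − 79.2) + 79.6 = 97.360
Difference = 97.360 − 94.40 = 2.96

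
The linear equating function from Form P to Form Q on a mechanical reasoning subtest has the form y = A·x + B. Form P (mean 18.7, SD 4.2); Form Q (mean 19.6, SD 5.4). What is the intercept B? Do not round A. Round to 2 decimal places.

-4.44

A = SD_Y / SD_X = 5.4 / 4.2 = 1.285714
B = M_Y − A·M_X = 19.6 − 1.285714 × 18.7 = -4.44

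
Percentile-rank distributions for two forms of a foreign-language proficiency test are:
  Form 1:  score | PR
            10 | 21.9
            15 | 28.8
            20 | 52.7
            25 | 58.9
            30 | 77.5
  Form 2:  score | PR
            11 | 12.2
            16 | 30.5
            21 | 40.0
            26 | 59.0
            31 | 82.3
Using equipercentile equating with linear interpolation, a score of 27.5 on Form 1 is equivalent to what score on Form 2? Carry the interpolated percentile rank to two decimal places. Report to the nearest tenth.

PR of 27.5 on Form 1: 58.9 + (27.5 − 25)/(30 − 25) × (77.5 − 58.9) = 68.20
On Form 2, PR 68.20 falls between score 26 (PR 59.0) and 31 (PR 82.3).
Interpolate: 26 + (68.20 − 59.0)/(82.3 − 59.0) × (31 − 26) = 28.0

28.0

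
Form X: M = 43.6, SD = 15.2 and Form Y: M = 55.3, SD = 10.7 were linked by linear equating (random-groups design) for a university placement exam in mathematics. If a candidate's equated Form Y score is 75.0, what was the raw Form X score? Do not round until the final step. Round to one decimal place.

71.6

Invert y = (SD_Y/SD_X)(x − M_X) + M_Y:
x = (SD_X/SD_Y)(y − M_Y) + M_X = (15.2/10.7)(75.0 − 55.3) + 43.6
x = 1.420561 × 19.700 + 43.6 = 71.6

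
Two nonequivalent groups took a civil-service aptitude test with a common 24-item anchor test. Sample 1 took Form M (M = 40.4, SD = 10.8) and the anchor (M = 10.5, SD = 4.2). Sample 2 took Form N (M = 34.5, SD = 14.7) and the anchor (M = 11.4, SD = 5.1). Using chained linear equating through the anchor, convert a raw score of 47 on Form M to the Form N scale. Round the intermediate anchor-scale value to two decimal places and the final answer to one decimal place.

39.3

Form M → anchor (Sample 1): v = (4.2/10.8)(47 − 40.4) + 10.5 = 13.07
anchor → Form N (Sample 2): y = (14.7/5.1)(13.07 − 11.4) + 34.5 = 39.3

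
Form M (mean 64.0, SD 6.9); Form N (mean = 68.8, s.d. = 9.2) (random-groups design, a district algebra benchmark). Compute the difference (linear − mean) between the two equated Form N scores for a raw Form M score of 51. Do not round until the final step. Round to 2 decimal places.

Mean-equated: 51 + (68.8 − 64.0) = 55.80
Linear-equated: (9.2/6.9)(51 − 64.0) + 68.8 = 51.467
Difference = 51.467 − 55.80 = -4.33

-4.33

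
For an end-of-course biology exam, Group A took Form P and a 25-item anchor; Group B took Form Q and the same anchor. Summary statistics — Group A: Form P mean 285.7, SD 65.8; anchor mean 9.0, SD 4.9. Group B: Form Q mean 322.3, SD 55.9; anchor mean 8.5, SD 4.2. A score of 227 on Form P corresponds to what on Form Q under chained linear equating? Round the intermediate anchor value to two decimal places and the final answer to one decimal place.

270.8

Form P → anchor (Group A): v = (4.9/65.8)(227 − 285.7) + 9.0 = 4.63
anchor → Form Q (Group B): y = (55.9/4.2)(4.63 − 8.5) + 322.3 = 270.8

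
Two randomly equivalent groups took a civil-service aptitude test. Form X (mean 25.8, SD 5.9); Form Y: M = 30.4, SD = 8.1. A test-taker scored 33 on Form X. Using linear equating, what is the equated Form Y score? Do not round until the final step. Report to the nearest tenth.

Linear equating: y = (SD_Y/SD_X)(x − M_X) + M_Y
y = (8.1/5.9)(33 − 25.8) + 30.4
y = 1.372881 × 7.2 + 30.4 = 9.8847 + 30.4 = 40.3

40.3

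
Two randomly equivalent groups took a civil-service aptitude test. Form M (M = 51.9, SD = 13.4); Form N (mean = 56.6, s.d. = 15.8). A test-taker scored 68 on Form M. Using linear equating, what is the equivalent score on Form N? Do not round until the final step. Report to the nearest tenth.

Linear equating: y = (SD_Y/SD_X)(x − M_X) + M_Y
y = (15.8/13.4)(68 − 51.9) + 56.6
y = 1.179104 × 16.1 + 56.6 = 18.9836 + 56.6 = 75.6

75.6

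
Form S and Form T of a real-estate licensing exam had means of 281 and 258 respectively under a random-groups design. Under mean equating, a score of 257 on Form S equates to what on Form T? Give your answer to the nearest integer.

234

Mean equating: y = x + (M_Y − M_X) = 257 + (258 − 281) = 234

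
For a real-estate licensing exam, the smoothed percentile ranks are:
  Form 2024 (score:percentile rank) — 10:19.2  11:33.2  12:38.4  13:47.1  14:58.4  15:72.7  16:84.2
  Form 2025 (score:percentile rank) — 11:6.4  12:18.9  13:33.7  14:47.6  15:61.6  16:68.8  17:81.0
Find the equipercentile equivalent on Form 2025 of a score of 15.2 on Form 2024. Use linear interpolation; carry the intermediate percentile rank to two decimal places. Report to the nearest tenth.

16.5

PR of 15.2 on Form 2024: 72.7 + (15.2 − 15)/(16 − 15) × (84.2 − 72.7) = 75.00
On Form 2025, PR 75.00 falls between score 16 (PR 68.8) and 17 (PR 81.0).
Interpolate: 16 + (75.00 − 68.8)/(81.0 − 68.8) × (17 − 16) = 16.5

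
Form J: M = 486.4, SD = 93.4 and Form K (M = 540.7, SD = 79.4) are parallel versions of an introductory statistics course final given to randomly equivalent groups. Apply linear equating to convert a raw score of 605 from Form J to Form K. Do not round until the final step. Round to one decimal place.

Linear equating: y = (SD_Y/SD_X)(x − M_X) + M_Y
y = (79.4/93.4)(605 − 486.4) + 540.7
y = 0.850107 × 118.6 + 540.7 = 100.8227 + 540.7 = 641.5

641.5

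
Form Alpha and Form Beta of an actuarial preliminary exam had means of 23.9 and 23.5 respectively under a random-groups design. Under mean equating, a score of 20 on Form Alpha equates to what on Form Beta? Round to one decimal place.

19.6

Mean equating: y = x + (M_Y − M_X) = 20 + (23.5 − 23.9) = 19.6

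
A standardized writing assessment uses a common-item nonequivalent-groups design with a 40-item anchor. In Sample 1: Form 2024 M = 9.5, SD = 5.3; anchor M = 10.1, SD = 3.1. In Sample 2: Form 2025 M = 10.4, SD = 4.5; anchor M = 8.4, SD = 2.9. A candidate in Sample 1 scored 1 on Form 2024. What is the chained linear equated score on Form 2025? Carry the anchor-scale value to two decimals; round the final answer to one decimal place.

Form 2024 → anchor (Sample 1): v = (3.1/5.3)(1 − 9.5) + 10.1 = 5.13
anchor → Form 2025 (Sample 2): y = (4.5/2.9)(5.13 − 8.4) + 10.4 = 5.3

5.3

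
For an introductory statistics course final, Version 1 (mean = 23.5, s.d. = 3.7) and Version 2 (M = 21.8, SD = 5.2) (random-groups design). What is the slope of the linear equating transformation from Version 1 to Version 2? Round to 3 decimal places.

1.405

A = SD_Y / SD_X = 5.2 / 3.7 = 1.405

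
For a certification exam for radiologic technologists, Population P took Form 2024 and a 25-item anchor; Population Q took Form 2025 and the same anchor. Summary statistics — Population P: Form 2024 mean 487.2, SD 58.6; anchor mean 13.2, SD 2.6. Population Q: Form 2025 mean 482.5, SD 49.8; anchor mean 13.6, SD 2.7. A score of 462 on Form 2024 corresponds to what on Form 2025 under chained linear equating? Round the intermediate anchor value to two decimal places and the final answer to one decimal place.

Form 2024 → anchor (Population P): v = (2.6/58.6)(462 − 487.2) + 13.2 = 12.08
anchor → Form 2025 (Population Q): y = (49.8/2.7)(12.08 − 13.6) + 482.5 = 454.5

454.5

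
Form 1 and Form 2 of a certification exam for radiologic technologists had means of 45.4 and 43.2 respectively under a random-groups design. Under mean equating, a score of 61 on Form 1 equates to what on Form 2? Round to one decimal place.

58.8

Mean equating: y = x + (M_Y − M_X) = 61 + (43.2 − 45.4) = 58.8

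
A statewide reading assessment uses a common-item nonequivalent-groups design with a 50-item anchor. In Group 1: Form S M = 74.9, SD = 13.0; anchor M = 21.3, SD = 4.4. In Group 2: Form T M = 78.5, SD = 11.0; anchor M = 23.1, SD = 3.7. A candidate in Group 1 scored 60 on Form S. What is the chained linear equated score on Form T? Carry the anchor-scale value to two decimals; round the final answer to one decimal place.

58.2

Form S → anchor (Group 1): v = (4.4/13.0)(60 − 74.9) + 21.3 = 16.26
anchor → Form T (Group 2): y = (11.0/3.7)(16.26 − 23.1) + 78.5 = 58.2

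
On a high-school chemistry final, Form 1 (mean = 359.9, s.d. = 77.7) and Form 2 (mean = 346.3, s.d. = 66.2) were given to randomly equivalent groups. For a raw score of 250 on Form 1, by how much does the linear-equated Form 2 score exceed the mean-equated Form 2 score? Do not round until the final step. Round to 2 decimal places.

16.27

Mean-equated: 250 + (346.3 − 359.9) = 236.40
Linear-equated: (66.2/77.7)(250 − 359.9) + 346.3 = 252.666
Difference = 252.666 − 236.40 = 16.27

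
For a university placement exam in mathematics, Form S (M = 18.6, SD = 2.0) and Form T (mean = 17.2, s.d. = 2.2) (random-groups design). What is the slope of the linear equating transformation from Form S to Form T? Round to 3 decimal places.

1.100

A = SD_Y / SD_X = 2.2 / 2.0 = 1.100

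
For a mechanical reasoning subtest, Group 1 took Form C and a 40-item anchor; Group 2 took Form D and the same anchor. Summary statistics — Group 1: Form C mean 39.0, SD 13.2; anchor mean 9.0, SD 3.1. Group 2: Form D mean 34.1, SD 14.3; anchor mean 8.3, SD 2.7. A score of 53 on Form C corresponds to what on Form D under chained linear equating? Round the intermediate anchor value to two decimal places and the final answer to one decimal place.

Form C → anchor (Group 1): v = (3.1/13.2)(53 − 39.0) + 9.0 = 12.29
anchor → Form D (Group 2): y = (14.3/2.7)(12.29 − 8.3) + 34.1 = 55.2

55.2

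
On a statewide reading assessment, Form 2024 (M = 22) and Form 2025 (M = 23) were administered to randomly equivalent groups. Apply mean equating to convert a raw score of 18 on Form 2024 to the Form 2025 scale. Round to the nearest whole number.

Mean equating: y = x + (M_Y − M_X) = 18 + (23 − 22) = 19

19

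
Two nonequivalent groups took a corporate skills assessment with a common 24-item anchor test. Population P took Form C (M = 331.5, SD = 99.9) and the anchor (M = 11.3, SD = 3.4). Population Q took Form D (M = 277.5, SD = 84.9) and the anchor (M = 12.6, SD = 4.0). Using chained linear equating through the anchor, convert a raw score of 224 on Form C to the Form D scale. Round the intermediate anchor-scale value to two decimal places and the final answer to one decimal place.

Form C → anchor (Population P): v = (3.4/99.9)(224 − 331.5) + 11.3 = 7.64
anchor → Form D (Population Q): y = (84.9/4.0)(7.64 − 12.6) + 277.5 = 172.2

172.2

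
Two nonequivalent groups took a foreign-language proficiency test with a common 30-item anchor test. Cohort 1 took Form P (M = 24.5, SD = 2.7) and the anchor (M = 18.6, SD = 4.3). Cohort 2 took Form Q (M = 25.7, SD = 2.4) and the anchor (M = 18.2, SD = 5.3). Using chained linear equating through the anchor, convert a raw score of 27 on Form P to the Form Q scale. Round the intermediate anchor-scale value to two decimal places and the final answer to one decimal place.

Form P → anchor (Cohort 1): v = (4.3/2.7)(27 − 24.5) + 18.6 = 22.58
anchor → Form Q (Cohort 2): y = (2.4/5.3)(22.58 − 18.2) + 25.7 = 27.7

27.7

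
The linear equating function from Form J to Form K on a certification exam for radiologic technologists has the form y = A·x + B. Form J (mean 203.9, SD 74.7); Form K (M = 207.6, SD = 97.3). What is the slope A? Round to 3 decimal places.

1.303

A = SD_Y / SD_X = 97.3 / 74.7 = 1.303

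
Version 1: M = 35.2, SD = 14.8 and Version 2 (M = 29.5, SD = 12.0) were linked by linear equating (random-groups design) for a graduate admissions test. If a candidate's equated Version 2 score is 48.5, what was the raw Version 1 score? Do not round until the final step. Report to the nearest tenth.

58.6

Invert y = (SD_Y/SD_X)(x − M_X) + M_Y:
x = (SD_X/SD_Y)(y − M_Y) + M_X = (14.8/12.0)(48.5 − 29.5) + 35.2
x = 1.233333 × 19.000 + 35.2 = 58.6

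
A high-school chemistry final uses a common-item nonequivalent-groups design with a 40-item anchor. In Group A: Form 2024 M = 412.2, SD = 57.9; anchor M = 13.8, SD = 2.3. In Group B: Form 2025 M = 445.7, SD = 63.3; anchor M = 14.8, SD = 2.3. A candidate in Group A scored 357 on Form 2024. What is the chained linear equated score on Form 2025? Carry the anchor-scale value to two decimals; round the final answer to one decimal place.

357.9

Form 2024 → anchor (Group A): v = (2.3/57.9)(357 − 412.2) + 13.8 = 11.61
anchor → Form 2025 (Group B): y = (63.3/2.3)(11.61 − 14.8) + 445.7 = 357.9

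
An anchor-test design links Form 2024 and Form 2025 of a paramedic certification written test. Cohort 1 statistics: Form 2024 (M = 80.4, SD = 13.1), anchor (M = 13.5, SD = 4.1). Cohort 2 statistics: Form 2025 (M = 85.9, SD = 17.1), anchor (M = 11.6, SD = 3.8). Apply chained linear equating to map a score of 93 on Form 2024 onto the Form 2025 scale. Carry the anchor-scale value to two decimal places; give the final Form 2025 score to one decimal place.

Form 2024 → anchor (Cohort 1): v = (4.1/13.1)(93 − 80.4) + 13.5 = 17.44
anchor → Form 2025 (Cohort 2): y = (17.1/3.8)(17.44 − 11.6) + 85.9 = 112.2

112.2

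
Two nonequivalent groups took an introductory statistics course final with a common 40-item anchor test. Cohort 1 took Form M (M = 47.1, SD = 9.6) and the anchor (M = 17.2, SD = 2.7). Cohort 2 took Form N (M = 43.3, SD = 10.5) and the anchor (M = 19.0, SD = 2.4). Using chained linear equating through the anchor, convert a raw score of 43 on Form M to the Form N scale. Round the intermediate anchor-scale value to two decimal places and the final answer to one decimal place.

Form M → anchor (Cohort 1): v = (2.7/9.6)(43 − 47.1) + 17.2 = 16.05
anchor → Form N (Cohort 2): y = (10.5/2.4)(16.05 − 19.0) + 43.3 = 30.4

30.4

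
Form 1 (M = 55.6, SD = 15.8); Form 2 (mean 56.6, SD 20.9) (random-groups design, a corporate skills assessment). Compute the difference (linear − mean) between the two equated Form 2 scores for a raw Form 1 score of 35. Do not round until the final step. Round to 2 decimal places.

-6.65

Mean-equated: 35 + (56.6 − 55.6) = 36.00
Linear-equated: (20.9/15.8)(35 − 55.6) + 56.6 = 29.351
Difference = 29.351 − 36.00 = -6.65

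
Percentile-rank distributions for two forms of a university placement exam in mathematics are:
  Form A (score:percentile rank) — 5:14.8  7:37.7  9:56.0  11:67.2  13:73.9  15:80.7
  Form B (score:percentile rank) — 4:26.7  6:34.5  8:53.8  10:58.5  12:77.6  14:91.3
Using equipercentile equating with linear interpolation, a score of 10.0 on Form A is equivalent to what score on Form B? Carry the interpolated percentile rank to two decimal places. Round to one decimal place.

10.3

PR of 10.0 on Form A: 56.0 + (10.0 − 9)/(11 − 9) × (67.2 − 56.0) = 61.60
On Form B, PR 61.60 falls between score 10 (PR 58.5) and 12 (PR 77.6).
Interpolate: 10 + (61.60 − 58.5)/(77.6 − 58.5) × (12 − 10) = 10.3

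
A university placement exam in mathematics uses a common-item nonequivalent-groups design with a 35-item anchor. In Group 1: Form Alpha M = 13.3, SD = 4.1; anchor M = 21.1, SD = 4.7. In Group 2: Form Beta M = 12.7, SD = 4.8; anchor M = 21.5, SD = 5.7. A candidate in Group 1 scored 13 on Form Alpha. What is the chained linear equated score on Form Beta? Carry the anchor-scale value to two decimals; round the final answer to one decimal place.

12.1

Form Alpha → anchor (Group 1): v = (4.7/4.1)(13 − 13.3) + 21.1 = 20.76
anchor → Form Beta (Group 2): y = (4.8/5.7)(20.76 − 21.5) + 12.7 = 12.1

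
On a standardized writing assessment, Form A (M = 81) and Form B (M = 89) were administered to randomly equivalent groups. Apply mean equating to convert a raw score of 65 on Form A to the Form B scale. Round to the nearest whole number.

Mean equating: y = x + (M_Y − M_X) = 65 + (89 − 81) = 73

73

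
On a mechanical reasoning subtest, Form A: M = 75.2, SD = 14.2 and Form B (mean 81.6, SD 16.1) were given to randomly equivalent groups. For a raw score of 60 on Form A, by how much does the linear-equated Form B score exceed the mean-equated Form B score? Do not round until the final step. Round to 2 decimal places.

Mean-equated: 60 + (81.6 − 75.2) = 66.40
Linear-equated: (16.1/14.2)(60 − 75.2) + 81.6 = 64.366
Difference = 64.366 − 66.40 = -2.03

-2.03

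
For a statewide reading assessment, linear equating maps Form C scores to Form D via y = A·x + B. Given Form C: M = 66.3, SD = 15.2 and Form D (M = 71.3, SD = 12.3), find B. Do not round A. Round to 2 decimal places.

17.65

A = SD_Y / SD_X = 12.3 / 15.2 = 0.809211
B = M_Y − A·M_X = 71.3 − 0.809211 × 66.3 = 17.65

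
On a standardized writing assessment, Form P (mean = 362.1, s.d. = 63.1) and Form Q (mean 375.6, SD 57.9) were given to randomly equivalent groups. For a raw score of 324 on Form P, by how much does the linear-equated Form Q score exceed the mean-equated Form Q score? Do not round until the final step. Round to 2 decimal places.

Mean-equated: 324 + (375.6 − 362.1) = 337.50
Linear-equated: (57.9/63.1)(324 − 362.1) + 375.6 = 340.640
Difference = 340.640 − 337.50 = 3.14

3.14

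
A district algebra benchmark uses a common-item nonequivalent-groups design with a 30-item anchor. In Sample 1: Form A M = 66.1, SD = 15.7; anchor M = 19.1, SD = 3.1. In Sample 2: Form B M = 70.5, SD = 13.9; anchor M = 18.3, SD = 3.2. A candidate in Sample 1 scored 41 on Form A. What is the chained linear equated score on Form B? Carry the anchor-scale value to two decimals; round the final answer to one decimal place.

52.4

Form A → anchor (Sample 1): v = (3.1/15.7)(41 − 66.1) + 19.1 = 14.14
anchor → Form B (Sample 2): y = (13.9/3.2)(14.14 − 18.3) + 70.5 = 52.4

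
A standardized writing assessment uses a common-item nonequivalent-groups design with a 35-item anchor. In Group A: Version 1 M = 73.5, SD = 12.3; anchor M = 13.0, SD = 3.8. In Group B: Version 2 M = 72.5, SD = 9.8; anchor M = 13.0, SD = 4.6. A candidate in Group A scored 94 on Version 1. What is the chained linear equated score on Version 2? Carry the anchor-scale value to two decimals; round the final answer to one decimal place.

86.0

Version 1 → anchor (Group A): v = (3.8/12.3)(94 − 73.5) + 13.0 = 19.33
anchor → Version 2 (Group B): y = (9.8/4.6)(19.33 − 13.0) + 72.5 = 86.0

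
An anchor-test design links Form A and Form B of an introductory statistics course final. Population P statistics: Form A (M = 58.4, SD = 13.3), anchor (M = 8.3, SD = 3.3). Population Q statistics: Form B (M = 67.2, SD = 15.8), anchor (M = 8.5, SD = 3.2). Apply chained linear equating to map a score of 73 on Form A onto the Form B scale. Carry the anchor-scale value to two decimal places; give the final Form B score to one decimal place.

84.1

Form A → anchor (Population P): v = (3.3/13.3)(73 − 58.4) + 8.3 = 11.92
anchor → Form B (Population Q): y = (15.8/3.2)(11.92 − 8.5) + 67.2 = 84.1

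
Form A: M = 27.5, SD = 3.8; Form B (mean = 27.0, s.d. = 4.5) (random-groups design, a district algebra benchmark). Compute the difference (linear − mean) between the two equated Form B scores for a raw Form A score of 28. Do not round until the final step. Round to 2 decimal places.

0.09

Mean-equated: 28 + (27.0 − 27.5) = 27.50
Linear-equated: (4.5/3.8)(28 − 27.5) + 27.0 = 27.592
Difference = 27.592 − 27.50 = 0.09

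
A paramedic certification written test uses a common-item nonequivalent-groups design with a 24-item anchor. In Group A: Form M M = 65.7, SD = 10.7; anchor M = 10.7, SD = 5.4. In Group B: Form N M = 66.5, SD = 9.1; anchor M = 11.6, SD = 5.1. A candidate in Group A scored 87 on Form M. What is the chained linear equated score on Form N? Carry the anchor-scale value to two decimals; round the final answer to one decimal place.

84.1

Form M → anchor (Group A): v = (5.4/10.7)(87 − 65.7) + 10.7 = 21.45
anchor → Form N (Group B): y = (9.1/5.1)(21.45 − 11.6) + 66.5 = 84.1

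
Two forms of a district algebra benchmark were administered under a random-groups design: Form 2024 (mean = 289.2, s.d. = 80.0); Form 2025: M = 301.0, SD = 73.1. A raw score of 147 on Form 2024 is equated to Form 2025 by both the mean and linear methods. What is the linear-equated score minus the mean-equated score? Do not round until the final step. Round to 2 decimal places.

12.26

Mean-equated: 147 + (301.0 − 289.2) = 158.80
Linear-equated: (73.1/80.0)(147 − 289.2) + 301.0 = 171.065
Difference = 171.065 − 158.80 = 12.26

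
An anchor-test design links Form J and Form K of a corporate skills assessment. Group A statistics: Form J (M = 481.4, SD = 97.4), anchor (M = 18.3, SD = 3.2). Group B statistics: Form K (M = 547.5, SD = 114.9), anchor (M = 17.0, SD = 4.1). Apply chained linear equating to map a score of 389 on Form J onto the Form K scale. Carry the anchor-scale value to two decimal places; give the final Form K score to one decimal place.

498.7

Form J → anchor (Group A): v = (3.2/97.4)(389 − 481.4) + 18.3 = 15.26
anchor → Form K (Group B): y = (114.9/4.1)(15.26 − 17.0) + 547.5 = 498.7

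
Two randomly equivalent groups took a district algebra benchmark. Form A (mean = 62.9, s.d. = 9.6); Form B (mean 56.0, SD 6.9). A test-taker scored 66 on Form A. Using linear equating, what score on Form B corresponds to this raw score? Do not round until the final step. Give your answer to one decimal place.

Linear equating: y = (SD_Y/SD_X)(x − M_X) + M_Y
y = (6.9/9.6)(66 − 62.9) + 56.0
y = 0.718750 × 3.1 + 56.0 = 2.2281 + 56.0 = 58.2

58.2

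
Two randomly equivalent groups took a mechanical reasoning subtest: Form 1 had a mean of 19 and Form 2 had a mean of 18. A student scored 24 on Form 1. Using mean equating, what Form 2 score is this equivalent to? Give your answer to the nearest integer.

23

Mean equating: y = x + (M_Y − M_X) = 24 + (18 − 19) = 23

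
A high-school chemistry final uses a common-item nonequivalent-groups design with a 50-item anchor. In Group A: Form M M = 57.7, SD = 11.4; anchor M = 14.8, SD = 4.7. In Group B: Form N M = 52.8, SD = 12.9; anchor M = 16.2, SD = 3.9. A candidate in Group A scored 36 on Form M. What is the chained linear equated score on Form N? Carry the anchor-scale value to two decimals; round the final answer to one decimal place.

18.6

Form M → anchor (Group A): v = (4.7/11.4)(36 − 57.7) + 14.8 = 5.85
anchor → Form N (Group B): y = (12.9/3.9)(5.85 − 16.2) + 52.8 = 18.6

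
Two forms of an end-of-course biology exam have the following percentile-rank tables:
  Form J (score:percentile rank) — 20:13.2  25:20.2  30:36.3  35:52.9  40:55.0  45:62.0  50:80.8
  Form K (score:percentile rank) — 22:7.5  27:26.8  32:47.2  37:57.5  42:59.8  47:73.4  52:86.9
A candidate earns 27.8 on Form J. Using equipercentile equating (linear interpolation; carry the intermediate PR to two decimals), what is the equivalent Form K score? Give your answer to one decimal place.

PR of 27.8 on Form J: 20.2 + (27.8 − 25)/(30 − 25) × (36.3 − 20.2) = 29.22
On Form K, PR 29.22 falls between score 27 (PR 26.8) and 32 (PR 47.2).
Interpolate: 27 + (29.22 − 26.8)/(47.2 − 26.8) × (32 − 27) = 27.6

27.6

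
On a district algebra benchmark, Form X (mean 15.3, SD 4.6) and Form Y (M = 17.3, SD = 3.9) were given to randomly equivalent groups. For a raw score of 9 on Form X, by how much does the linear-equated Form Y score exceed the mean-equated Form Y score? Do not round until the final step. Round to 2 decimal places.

0.96

Mean-equated: 9 + (17.3 − 15.3) = 11.00
Linear-equated: (3.9/4.6)(9 − 15.3) + 17.3 = 11.959
Difference = 11.959 − 11.00 = 0.96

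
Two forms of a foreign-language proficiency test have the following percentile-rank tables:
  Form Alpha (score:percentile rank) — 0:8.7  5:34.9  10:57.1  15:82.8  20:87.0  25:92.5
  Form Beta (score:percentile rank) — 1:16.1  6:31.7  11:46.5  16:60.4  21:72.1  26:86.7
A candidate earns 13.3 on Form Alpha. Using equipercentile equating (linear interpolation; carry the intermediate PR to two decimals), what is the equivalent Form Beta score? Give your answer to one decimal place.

PR of 13.3 on Form Alpha: 57.1 + (13.3 − 10)/(15 − 10) × (82.8 − 57.1) = 74.06
On Form Beta, PR 74.06 falls between score 21 (PR 72.1) and 26 (PR 86.7).
Interpolate: 21 + (74.06 − 72.1)/(86.7 − 72.1) × (26 − 21) = 21.7

21.7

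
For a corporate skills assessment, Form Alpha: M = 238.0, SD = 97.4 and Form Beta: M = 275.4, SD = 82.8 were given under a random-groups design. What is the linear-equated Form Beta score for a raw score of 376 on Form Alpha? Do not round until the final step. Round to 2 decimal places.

392.71

Linear equating: y = (SD_Y/SD_X)(x − M_X) + M_Y
y = (82.8/97.4)(376 − 238.0) + 275.4
y = 0.850103 × 138.0 + 275.4 = 117.3142 + 275.4 = 392.71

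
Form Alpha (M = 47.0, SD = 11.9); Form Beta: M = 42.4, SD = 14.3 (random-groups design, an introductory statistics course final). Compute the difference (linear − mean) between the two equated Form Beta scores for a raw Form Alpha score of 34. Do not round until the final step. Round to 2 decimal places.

-2.62

Mean-equated: 34 + (42.4 − 47.0) = 29.40
Linear-equated: (14.3/11.9)(34 − 47.0) + 42.4 = 26.778
Difference = 26.778 − 29.40 = -2.62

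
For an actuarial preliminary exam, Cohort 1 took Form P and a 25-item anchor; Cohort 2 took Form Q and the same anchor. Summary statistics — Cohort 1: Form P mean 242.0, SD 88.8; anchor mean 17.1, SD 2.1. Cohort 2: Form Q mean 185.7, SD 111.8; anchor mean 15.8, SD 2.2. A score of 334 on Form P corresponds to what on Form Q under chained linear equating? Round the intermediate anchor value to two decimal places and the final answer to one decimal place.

362.5

Form P → anchor (Cohort 1): v = (2.1/88.8)(334 − 242.0) + 17.1 = 19.28
anchor → Form Q (Cohort 2): y = (111.8/2.2)(19.28 − 15.8) + 185.7 = 362.5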